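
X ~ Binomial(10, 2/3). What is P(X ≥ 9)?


P(X ≥ 9) = Σ P(X=i) for i=9..10
P(X=9) = 5120/59049
P(X=10) = 1024/59049
Sum = 2048/19683

P(X ≥ 9) = 2048/19683 ≈ 10.40%


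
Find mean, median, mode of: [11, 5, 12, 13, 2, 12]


Sorted: [2, 5, 11, 12, 12, 13]
Mean = 55/6
Median = 23/2
Freq: {11: 1, 5: 1, 12: 2, 13: 1, 2: 1}
Mode: [12]

Mean=55/6, Median=23/2, Mode=12


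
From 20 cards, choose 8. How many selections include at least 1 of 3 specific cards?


Complement: C(20,8) - C(17,8) = 125970 - 24310 = 101660

101660


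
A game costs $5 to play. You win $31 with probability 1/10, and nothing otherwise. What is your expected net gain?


E[gain] = (31-5)×1/10 + (-5)×9/10
= 13/5 - 9/2 = -19/10

Expected net gain = $-19/10 ≈ $-1.90


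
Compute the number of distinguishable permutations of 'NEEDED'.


Letters: 6, freq: {'N': 1, 'E': 3, 'D': 2}
6!/(1!×3!×2!) = 720/12 = 60

60


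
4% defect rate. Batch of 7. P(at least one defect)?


P(all good) = (24/25)^7 = 4586471424/6103515625
P(≥1 defect) = 1517044201/6103515625

P = 1517044201/6103515625 ≈ 24.86%


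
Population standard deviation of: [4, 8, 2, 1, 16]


Mean = 31/5
  (4-31/5)²=121/25
  (8-31/5)²=81/25
  (2-31/5)²=441/25
  (1-31/5)²=676/25
  (16-31/5)²=2401/25
Σ(x-μ)² = 744/5
σ² = (744/5)/5 = 744/25

σ = √(744/25) ≈ 5.4553


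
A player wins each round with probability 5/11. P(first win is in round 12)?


Geometric: P(X=12) = (1-p)^(k-1)×p = (6/11)^11×5/11 = 1813985280/3138428376721

P(X=12) = 1813985280/3138428376721 ≈ 0.06%


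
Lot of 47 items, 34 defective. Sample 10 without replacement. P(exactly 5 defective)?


Hypergeometric: C(34,5)×C(13,5)/C(47,10)
= 278256×1287/5178066751 = 2504304/36210257

P(X=5) = 2504304/36210257 ≈ 6.92%


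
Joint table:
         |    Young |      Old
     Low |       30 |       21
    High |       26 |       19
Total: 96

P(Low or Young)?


P(Low∨Young) = P(Low) + P(Young) - P(Low∧Young)
= (51 + 56 - 30)/96 = 77/96

P = 77/96 ≈ 80.21%


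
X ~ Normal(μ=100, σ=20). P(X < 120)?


z = (120-100)/20 = 1.0
P(Z < 1.0) = 0.8413

P(X < 120) ≈ 0.8413


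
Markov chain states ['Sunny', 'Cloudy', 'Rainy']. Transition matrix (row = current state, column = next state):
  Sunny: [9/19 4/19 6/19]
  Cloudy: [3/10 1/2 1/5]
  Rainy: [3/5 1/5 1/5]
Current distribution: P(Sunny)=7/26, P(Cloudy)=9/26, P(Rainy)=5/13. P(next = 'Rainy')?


P(next=Rainy) = Σᵢ P(now=i)×P(i→Rainy)
= 7/26×6/19 + 9/26×1/5 + 5/13×1/5
= 21/247 + 9/130 + 1/13 = 571/2470

P = 571/2470 ≈ 0.2312


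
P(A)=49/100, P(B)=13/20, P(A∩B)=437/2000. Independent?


P(A)×P(B) = 637/2000
P(A∩B) = 437/2000
Not equal → NOT independent

No, not independent


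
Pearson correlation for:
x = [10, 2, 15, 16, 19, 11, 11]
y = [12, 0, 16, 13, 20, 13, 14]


n=7, Σx=84, Σy=88, Σxy=1245, Σx²=1188, Σy²=1334
r = (7×1245 - 84×88)/√((7×1188 - 84²)(7×1334 - 88²))
= 1323/√(1260×1594) = 1323/√2008440 ≈ 1323/1417.1944 ≈ 0.9335

r ≈ 0.9335


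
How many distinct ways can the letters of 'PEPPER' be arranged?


Letters: 6, freq: {'P': 3, 'E': 2, 'R': 1}
6!/(3!×2!×1!) = 720/12 = 60

60


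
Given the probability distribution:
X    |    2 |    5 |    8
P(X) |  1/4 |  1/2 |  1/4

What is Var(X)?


E[X] = 5
E[X²] = 59/2
Var(X) = E[X²] - (E[X])² = 59/2 - 25 = 9/2

Var(X) = 9/2 ≈ 4.5000


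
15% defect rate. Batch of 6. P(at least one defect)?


P(all good) = (17/20)^6 = 24137569/64000000
P(≥1 defect) = 39862431/64000000

P = 39862431/64000000 ≈ 62.29%


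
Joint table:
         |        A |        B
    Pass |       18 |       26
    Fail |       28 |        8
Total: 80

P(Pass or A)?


P(Pass∨A) = P(Pass) + P(A) - P(Pass∧A)
= (44 + 46 - 18)/80 = 72/80 = 9/10

P = 9/10 ≈ 90.00%


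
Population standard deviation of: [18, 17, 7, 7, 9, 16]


Mean = 74/6 = 37/3
  (18-37/3)²=289/9
  (17-37/3)²=196/9
  (7-37/3)²=256/9
  (7-37/3)²=256/9
  (9-37/3)²=100/9
  (16-37/3)²=121/9
Σ(x-μ)² = 406/3
σ² = (406/3)/6 = 203/9

σ = √(203/9) ≈ 4.7493


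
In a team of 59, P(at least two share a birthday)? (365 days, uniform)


P(all different) = Π(365-i)/365 for i=0..58
= 0.007011
P(match) = 1 - 0.007011 = 0.992989

P ≈ 0.9930 ≈ 99.30%


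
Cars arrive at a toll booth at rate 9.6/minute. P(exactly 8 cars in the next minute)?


Poisson(λ=9.6): P(X=8) = e^(-λ)×λ^k/k!
= e^(-9.6) × 9.6^8 / 8!
≈ 6.772873649e-05 × 72138957.8984 / 40320 ≈ 0.121178

P(X=8) ≈ 0.121178 ≈ 12.12%


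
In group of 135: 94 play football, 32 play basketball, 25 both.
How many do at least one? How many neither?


|A∪B| = 94+32-25 = 101
Neither = 135-101 = 34

At least one: 101; Neither: 34


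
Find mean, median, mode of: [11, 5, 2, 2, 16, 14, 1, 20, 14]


Sorted: [1, 2, 2, 5, 11, 14, 14, 16, 20]
Mean = 85/9
Median = 11
Freq: {11: 1, 5: 1, 2: 2, 16: 1, 14: 2, 1: 1, 20: 1}
Mode: [2, 14]

Mean=85/9, Median=11, Mode=[2, 14]


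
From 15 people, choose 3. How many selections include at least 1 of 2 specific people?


Complement: C(15,3) - C(13,3) = 455 - 286 = 169

169


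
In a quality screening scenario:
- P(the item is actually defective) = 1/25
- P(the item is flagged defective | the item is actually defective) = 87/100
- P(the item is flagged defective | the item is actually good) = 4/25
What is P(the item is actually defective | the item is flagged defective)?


Using Bayes' theorem:
P(A|B) = P(B|A)·P(A) / P(B)

P(the item is flagged defective) = 87/100 × 1/25 + 4/25 × 24/25
= 87/2500 + 96/625 = 471/2500

P(the item is actually defective|the item is flagged defective) = (87/2500) / (471/2500) = 29/157

P(the item is actually defective|the item is flagged defective) = 29/157 ≈ 18.47%


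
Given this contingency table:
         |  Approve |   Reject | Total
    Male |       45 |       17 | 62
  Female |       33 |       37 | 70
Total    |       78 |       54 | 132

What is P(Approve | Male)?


P(Approve | Male) = 45/(45+17) = 45/62

P(Approve|Male) = 45/62 ≈ 72.58%


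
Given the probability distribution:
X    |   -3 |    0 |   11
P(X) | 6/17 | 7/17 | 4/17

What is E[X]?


E[X] = Σ x·P(X=x)
= (-3)×(6/17) + (0)×(7/17) + (11)×(4/17)
= 26/17

E[X] = 26/17


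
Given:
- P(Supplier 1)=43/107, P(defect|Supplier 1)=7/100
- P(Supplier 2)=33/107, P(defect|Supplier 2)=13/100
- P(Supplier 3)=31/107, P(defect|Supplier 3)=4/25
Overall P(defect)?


P(B) = Σ P(B|Aᵢ)×P(Aᵢ)
  7/100×43/107 = 301/10700
  13/100×33/107 = 429/10700
  4/25×31/107 = 124/2675
Sum = 613/5350

P(defect) = 613/5350 ≈ 11.46%


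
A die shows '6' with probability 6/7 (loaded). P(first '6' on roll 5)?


Geometric: P(X=5) = (1-p)^(k-1)×p = (1/7)^4×6/7 = 6/16807

P(X=5) = 6/16807 ≈ 0.04%


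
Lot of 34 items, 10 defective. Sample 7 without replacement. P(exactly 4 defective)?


Hypergeometric: C(10,4)×C(24,3)/C(34,7)
= 210×2024/5379616 = 2415/30566

P(X=4) = 2415/30566 ≈ 7.90%


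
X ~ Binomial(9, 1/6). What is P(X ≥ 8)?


P(X ≥ 8) = Σ P(X=i) for i=8..9
P(X=8) = 5/1119744
P(X=9) = 1/10077696
Sum = 23/5038848

P(X ≥ 8) = 23/5038848 ≈ 0.00%


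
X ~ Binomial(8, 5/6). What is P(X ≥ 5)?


P(X ≥ 5) = Σ P(X=i) for i=5..8
P(X=5) = 21875/209952
P(X=6) = 109375/419904
P(X=7) = 78125/209952
P(X=8) = 390625/1679616
Sum = 1628125/1679616

P(X ≥ 5) = 1628125/1679616 ≈ 96.93%


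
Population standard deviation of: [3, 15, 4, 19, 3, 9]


Mean = 53/6
  (3-53/6)²=1225/36
  (15-53/6)²=1369/36
  (4-53/6)²=841/36
  (19-53/6)²=3721/36
  (3-53/6)²=1225/36
  (9-53/6)²=1/36
Σ(x-μ)² = 1397/6
σ² = (1397/6)/6 = 1397/36

σ = √(1397/36) ≈ 6.2294


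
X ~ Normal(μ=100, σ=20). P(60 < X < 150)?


z₁=(60-100)/20=-2.0, z₂=(150-100)/20=2.5
P = Φ(2.5) - Φ(-2.0) = 0.993790 - 0.022750 = 0.971040 ≈ 0.9710

P(60 < X < 150) ≈ 0.9710


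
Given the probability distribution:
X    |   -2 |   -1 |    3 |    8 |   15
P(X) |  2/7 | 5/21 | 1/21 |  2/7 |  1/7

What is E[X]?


E[X] = Σ x·P(X=x)
= (-2)×(2/7) + (-1)×(5/21) + (3)×(1/21) + (8)×(2/7) + (15)×(1/7)
= 79/21

E[X] = 79/21


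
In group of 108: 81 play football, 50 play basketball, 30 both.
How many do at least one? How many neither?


|A∪B| = 81+50-30 = 101
Neither = 108-101 = 7

At least one: 101; Neither: 7


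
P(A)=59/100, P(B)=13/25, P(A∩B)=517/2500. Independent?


P(A)×P(B) = 767/2500
P(A∩B) = 517/2500
Not equal → NOT independent

No, not independent


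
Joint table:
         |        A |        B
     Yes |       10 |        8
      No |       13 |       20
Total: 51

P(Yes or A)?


P(Yes∨A) = P(Yes) + P(A) - P(Yes∧A)
= (18 + 23 - 10)/51 = 31/51

P = 31/51 ≈ 60.78%


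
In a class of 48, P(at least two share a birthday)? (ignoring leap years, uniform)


P(all different) = Π(365-i)/365 for i=0..47
= 0.039402
P(match) = 1 - 0.039402 = 0.960598

P ≈ 0.9606 ≈ 96.06%


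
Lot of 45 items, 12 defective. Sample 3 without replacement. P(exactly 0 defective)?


Hypergeometric: C(12,0)×C(33,3)/C(45,3)
= 1×5456/14190 = 248/645

P(X=0) = 248/645 ≈ 38.45%


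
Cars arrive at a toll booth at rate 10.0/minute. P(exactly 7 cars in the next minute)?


Poisson(λ=10.0): P(X=7) = e^(-λ)×λ^k/k!
= e^(-10.0) × 10.0^7 / 7!
≈ 4.539992976e-05 × 10000000 / 5040 ≈ 0.090079

P(X=7) ≈ 0.090079 ≈ 9.01%


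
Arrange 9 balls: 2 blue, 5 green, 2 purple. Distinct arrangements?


9!/(2!×5!×2!) = 756

756


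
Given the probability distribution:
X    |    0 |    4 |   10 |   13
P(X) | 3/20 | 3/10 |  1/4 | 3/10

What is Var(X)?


E[X] = 38/5
E[X²] = 161/2
Var(X) = E[X²] - (E[X])² = 161/2 - 1444/25 = 1137/50

Var(X) = 1137/50 ≈ 22.7400


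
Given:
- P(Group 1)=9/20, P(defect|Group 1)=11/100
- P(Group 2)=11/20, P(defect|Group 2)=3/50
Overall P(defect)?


P(B) = Σ P(B|Aᵢ)×P(Aᵢ)
  11/100×9/20 = 99/2000
  3/50×11/20 = 33/1000
Sum = 33/400

P(defect) = 33/400 ≈ 8.25%


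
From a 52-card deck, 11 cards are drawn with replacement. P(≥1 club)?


P(not a club) = 39/52 = 3/4
P(none in 11 draws) = (3/4)^11 = 177147/4194304
P(≥1 club) = 1 - 177147/4194304 = 4017157/4194304

P = 4017157/4194304 ≈ 95.78%


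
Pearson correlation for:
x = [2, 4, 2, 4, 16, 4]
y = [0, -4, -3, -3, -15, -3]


n=6, Σx=32, Σy=-28, Σxy=-286, Σx²=312, Σy²=268
r = (6×(-286) - 32×(-28))/√((6×312 - 32²)(6×268 - (-28)²))
= -820/√(848×824) = -820/√698752 ≈ -820/835.9139 ≈ -0.9810

r ≈ -0.9810


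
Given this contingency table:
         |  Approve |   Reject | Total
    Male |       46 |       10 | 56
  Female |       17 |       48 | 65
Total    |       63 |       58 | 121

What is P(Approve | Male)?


P(Approve | Male) = 46/(46+10) = 46/56 = 23/28

P(Approve|Male) = 23/28 ≈ 82.14%


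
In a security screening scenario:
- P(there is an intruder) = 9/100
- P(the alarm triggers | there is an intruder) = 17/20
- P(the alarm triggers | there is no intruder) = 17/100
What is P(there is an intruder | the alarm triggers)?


Using Bayes' theorem:
P(A|B) = P(B|A)·P(A) / P(B)

P(the alarm triggers) = 17/20 × 9/100 + 17/100 × 91/100
= 153/2000 + 1547/10000 = 289/1250

P(there is an intruder|the alarm triggers) = (153/2000) / (289/1250) = 45/136

P(there is an intruder|the alarm triggers) = 45/136 ≈ 33.09%


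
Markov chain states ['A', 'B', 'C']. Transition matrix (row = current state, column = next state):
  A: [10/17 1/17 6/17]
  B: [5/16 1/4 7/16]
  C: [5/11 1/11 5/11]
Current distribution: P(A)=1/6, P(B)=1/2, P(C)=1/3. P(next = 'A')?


P(next=A) = Σᵢ P(now=i)×P(i→A)
= 1/6×10/17 + 1/2×5/16 + 1/3×5/11
= 5/51 + 5/32 + 5/33 = 7285/17952

P = 7285/17952 ≈ 0.4058


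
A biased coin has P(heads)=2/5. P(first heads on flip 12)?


Geometric: P(X=12) = (1-p)^(k-1)×p = (3/5)^11×2/5 = 354294/244140625

P(X=12) = 354294/244140625 ≈ 0.15%


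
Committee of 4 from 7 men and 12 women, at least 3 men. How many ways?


Count by #men:
  3M,1W: C(7,3)×C(12,1)=420
  4M,0W: C(7,4)×C(12,0)=35
Total = 455

455


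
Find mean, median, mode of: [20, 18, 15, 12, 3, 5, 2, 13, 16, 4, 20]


Sorted: [2, 3, 4, 5, 12, 13, 15, 16, 18, 20, 20]
Mean = 128/11
Median = 13
Freq: {20: 2, 18: 1, 15: 1, 12: 1, 3: 1, 5: 1, 2: 1, 13: 1, 16: 1, 4: 1}
Mode: [20]

Mean=128/11, Median=13, Mode=20


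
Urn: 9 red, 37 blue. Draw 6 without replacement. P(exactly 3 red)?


Hypergeometric: C(9,3)×C(37,3)/C(46,6)
= 84×7770/9366819 = 31080/446039

P(X=3) = 31080/446039 ≈ 6.97%


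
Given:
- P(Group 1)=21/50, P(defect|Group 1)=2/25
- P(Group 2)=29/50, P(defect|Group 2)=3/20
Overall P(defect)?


P(B) = Σ P(B|Aᵢ)×P(Aᵢ)
  2/25×21/50 = 21/625
  3/20×29/50 = 87/1000
Sum = 603/5000

P(defect) = 603/5000 ≈ 12.06%


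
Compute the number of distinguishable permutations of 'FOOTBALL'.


Letters: 8, freq: {'F': 1, 'O': 2, 'T': 1, 'B': 1, 'A': 1, 'L': 2}
8!/(1!×2!×1!×1!×1!×2!) = 40320/4 = 10080

10080


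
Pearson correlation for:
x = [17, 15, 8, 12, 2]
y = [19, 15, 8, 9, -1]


n=5, Σx=54, Σy=50, Σxy=718, Σx²=726, Σy²=732
r = (5×718 - 54×50)/√((5×726 - 54²)(5×732 - 50²))
= 890/√(714×1160) = 890/√828240 ≈ 890/910.0769 ≈ 0.9779

r ≈ 0.9779


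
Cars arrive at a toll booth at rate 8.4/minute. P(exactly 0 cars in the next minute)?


Poisson(λ=8.4): P(X=0) = e^(-λ)×λ^k/k!
= e^(-8.4) × 8.4^0 / 0!
≈ 0.0002248673242 × 1 / 1 ≈ 0.000225

P(X=0) ≈ 0.000225 ≈ 0.02%


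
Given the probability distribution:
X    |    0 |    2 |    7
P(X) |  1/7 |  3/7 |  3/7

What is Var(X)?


E[X] = 27/7
E[X²] = 159/7
Var(X) = E[X²] - (E[X])² = 159/7 - 729/49 = 384/49

Var(X) = 384/49 ≈ 7.8367


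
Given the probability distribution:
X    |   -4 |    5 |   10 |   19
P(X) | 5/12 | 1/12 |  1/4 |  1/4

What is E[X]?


E[X] = Σ x·P(X=x)
= (-4)×(5/12) + (5)×(1/12) + (10)×(1/4) + (19)×(1/4)
= 6

E[X] = 6


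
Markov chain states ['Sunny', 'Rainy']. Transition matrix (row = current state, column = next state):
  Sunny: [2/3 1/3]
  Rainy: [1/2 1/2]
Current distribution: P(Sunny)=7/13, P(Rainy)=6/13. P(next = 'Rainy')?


P(next=Rainy) = Σᵢ P(now=i)×P(i→Rainy)
= 7/13×1/3 + 6/13×1/2
= 7/39 + 3/13 = 16/39

P = 16/39 ≈ 0.4103


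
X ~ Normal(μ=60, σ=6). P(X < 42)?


z = (42-60)/6 = -3.0
P(Z < -3.0) = 0.0013

P(X < 42) ≈ 0.0013


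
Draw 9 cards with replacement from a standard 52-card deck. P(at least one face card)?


P(not a face card) = 40/52 = 10/13
P(none in 9 draws) = (10/13)^9 = 1000000000/10604499373
P(≥1 face card) = 1 - 1000000000/10604499373 = 9604499373/10604499373

P = 9604499373/10604499373 ≈ 90.57%


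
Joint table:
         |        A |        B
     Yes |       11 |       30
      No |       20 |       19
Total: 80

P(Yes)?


P(Yes) = (11+30)/80 = 41/80

P(Yes) = 41/80 ≈ 51.25%


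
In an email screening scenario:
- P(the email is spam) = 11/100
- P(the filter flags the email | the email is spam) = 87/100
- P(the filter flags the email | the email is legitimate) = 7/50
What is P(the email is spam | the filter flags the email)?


Using Bayes' theorem:
P(A|B) = P(B|A)·P(A) / P(B)

P(the filter flags the email) = 87/100 × 11/100 + 7/50 × 89/100
= 957/10000 + 623/5000 = 2203/10000

P(the email is spam|the filter flags the email) = (957/10000) / (2203/10000) = 957/2203

P(the email is spam|the filter flags the email) = 957/2203 ≈ 43.44%


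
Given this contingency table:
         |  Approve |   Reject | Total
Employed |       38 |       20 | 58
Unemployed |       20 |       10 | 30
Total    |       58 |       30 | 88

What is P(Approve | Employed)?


P(Approve | Employed) = 38/(38+20) = 38/58 = 19/29

P(Approve|Employed) = 19/29 ≈ 65.52%


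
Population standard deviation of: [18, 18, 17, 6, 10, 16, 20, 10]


Mean = 115/8
  (18-115/8)²=841/64
  (18-115/8)²=841/64
  (17-115/8)²=441/64
  (6-115/8)²=4489/64
  (10-115/8)²=1225/64
  (16-115/8)²=169/64
  (20-115/8)²=2025/64
  (10-115/8)²=1225/64
Σ(x-μ)² = 1407/8
σ² = (1407/8)/8 = 1407/64

σ = √(1407/64) ≈ 4.6887


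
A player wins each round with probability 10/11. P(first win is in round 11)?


Geometric: P(X=11) = (1-p)^(k-1)×p = (1/11)^10×10/11 = 10/285311670611

P(X=11) = 10/285311670611 ≈ 0.00%


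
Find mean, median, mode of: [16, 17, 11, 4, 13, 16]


Sorted: [4, 11, 13, 16, 16, 17]
Mean = 77/6
Median = 29/2
Freq: {16: 2, 17: 1, 11: 1, 4: 1, 13: 1}
Mode: [16]

Mean=77/6, Median=29/2, Mode=16


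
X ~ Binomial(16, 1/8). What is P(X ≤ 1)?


P(X ≤ 1) = Σ P(X=i) for i=0..1
P(X=0) = 33232930569601/281474976710656
P(X=1) = 4747561509943/17592186044416
Sum = 109193914728689/281474976710656

P(X ≤ 1) = 109193914728689/281474976710656 ≈ 38.79%


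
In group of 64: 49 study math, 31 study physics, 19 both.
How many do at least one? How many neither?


|A∪B| = 49+31-19 = 61
Neither = 64-61 = 3

At least one: 61; Neither: 3


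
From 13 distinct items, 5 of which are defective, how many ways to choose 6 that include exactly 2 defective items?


Choose 2 of the 5 defective items and 4 of the other 8 items:
C(5,2)×C(8,4) = 10×70 = 700

700


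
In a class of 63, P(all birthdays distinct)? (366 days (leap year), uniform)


P(all different) = Π(366-i)/366 for i=0..62
= (366/366)×(365/366)×...×(304/366)
= 0.003452

P ≈ 0.0035 ≈ 0.35%


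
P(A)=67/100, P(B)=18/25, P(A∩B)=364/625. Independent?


P(A)×P(B) = 603/1250
P(A∩B) = 364/625
Not equal → NOT independent

No, not independent


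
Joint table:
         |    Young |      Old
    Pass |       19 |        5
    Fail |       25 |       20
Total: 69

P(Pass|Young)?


P(Pass|Young) = 19/(19+25) = 19/44

P = 19/44 ≈ 43.18%


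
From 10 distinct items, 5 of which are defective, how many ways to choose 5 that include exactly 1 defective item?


Choose 1 of the 5 defective items and 4 of the other 5 items:
C(5,1)×C(5,4) = 5×5 = 25

25


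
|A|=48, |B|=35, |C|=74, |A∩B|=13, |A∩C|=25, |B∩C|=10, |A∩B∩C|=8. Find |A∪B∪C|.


|A∪B∪C| = 48+35+74-13-25-10+8 = 117

|A∪B∪C| = 117


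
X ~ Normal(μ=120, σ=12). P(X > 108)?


z = (108-120)/12 = -1.0
P(X > 108) = 1 - P(Z ≤ -1.0) = 1 - 0.1587 = 0.8413

P(X > 108) ≈ 0.8413


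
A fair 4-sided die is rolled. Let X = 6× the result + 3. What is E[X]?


E[die] = (1+4)/2 = 5/2
E[X] = 6×5/2 + 3 = 18

E[X] = 18


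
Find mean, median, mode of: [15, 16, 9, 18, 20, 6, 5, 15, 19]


Sorted: [5, 6, 9, 15, 15, 16, 18, 19, 20]
Mean = 123/9 = 41/3
Median = 15
Freq: {15: 2, 16: 1, 9: 1, 18: 1, 20: 1, 6: 1, 5: 1, 19: 1}
Mode: [15]

Mean=41/3, Median=15, Mode=15


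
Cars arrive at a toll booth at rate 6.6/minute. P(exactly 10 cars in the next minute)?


Poisson(λ=6.6): P(X=10) = e^(-λ)×λ^k/k!
= e^(-6.6) × 6.6^10 / 10!
≈ 0.001360368038 × 156833688.091 / 3628800 ≈ 0.058794

P(X=10) ≈ 0.058794 ≈ 5.88%


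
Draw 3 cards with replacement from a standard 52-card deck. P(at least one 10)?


P(not a 10) = 48/52 = 12/13
P(none in 3 draws) = (12/13)^3 = 1728/2197
P(≥1 10) = 1 - 1728/2197 = 469/2197

P = 469/2197 ≈ 21.35%


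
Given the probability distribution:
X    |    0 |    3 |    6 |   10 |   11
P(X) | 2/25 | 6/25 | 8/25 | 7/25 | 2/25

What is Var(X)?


E[X] = 158/25
E[X²] = 1284/25
Var(X) = E[X²] - (E[X])² = 1284/25 - 24964/625 = 7136/625

Var(X) = 7136/625 ≈ 11.4176


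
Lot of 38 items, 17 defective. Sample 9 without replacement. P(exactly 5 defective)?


Hypergeometric: C(17,5)×C(21,4)/C(38,9)
= 6188×5985/163011640 = 5733/25234

P(X=5) = 5733/25234 ≈ 22.72%


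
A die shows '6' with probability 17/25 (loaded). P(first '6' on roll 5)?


Geometric: P(X=5) = (1-p)^(k-1)×p = (8/25)^4×17/25 = 69632/9765625

P(X=5) = 69632/9765625 ≈ 0.71%


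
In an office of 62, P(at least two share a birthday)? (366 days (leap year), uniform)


P(all different) = Π(366-i)/366 for i=0..61
= 0.004156
P(match) = 1 - 0.004156 = 0.995844

P ≈ 0.9958 ≈ 99.58%


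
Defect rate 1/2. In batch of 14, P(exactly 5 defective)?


Binomial: P(X=5) = C(14,5)×p^5×(1-p)^9
= 2002 × 1/32 × 1/512 = 1001/8192

P(X=5) = 1001/8192 ≈ 12.22%


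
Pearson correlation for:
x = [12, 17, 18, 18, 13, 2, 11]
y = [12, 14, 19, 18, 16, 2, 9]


n=7, Σx=91, Σy=90, Σxy=1359, Σx²=1375, Σy²=1366
r = (7×1359 - 91×90)/√((7×1375 - 91²)(7×1366 - 90²))
= 1323/√(1344×1462) = 1323/√1964928 ≈ 1323/1401.7589 ≈ 0.9438

r ≈ 0.9438


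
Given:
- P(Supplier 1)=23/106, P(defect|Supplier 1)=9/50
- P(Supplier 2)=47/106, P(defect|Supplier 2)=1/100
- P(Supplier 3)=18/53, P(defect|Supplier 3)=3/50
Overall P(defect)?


P(B) = Σ P(B|Aᵢ)×P(Aᵢ)
  9/50×23/106 = 207/5300
  1/100×47/106 = 47/10600
  3/50×18/53 = 27/1325
Sum = 677/10600

P(defect) = 677/10600 ≈ 6.39%


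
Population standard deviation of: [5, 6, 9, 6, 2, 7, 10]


Mean = 45/7
  (5-45/7)²=100/49
  (6-45/7)²=9/49
  (9-45/7)²=324/49
  (6-45/7)²=9/49
  (2-45/7)²=961/49
  (7-45/7)²=16/49
  (10-45/7)²=625/49
Σ(x-μ)² = 292/7
σ² = (292/7)/7 = 292/49

σ = √(292/49) ≈ 2.4411


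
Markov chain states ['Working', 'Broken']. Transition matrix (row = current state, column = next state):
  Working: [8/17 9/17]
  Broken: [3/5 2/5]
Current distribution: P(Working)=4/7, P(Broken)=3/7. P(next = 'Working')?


P(next=Working) = Σᵢ P(now=i)×P(i→Working)
= 4/7×8/17 + 3/7×3/5
= 32/119 + 9/35 = 313/595

P = 313/595 ≈ 0.5261


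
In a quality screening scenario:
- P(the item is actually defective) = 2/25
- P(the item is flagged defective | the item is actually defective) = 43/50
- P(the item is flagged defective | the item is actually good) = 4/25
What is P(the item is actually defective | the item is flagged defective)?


Using Bayes' theorem:
P(A|B) = P(B|A)·P(A) / P(B)

P(the item is flagged defective) = 43/50 × 2/25 + 4/25 × 23/25
= 43/625 + 92/625 = 27/125

P(the item is actually defective|the item is flagged defective) = (43/625) / (27/125) = 43/135

P(the item is actually defective|the item is flagged defective) = 43/135 ≈ 31.85%


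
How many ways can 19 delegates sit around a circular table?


Circular arrangements of 19 distinct objects: fix one position to break rotational symmetry.
(n-1)! = 18! = 6402373705728000

6402373705728000


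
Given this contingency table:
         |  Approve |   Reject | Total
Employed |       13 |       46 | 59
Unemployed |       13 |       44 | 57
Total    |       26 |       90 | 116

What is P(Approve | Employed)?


P(Approve | Employed) = 13/(13+46) = 13/59

P(Approve|Employed) = 13/59 ≈ 22.03%


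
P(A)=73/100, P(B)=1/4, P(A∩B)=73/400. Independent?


P(A)×P(B) = 73/400
P(A∩B) = 73/400
Equal ✓ → Independent

Yes, independent


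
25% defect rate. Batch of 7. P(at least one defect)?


P(all good) = (3/4)^7 = 2187/16384
P(≥1 defect) = 14197/16384

P = 14197/16384 ≈ 86.65%


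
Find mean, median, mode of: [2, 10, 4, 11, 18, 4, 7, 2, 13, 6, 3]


Sorted: [2, 2, 3, 4, 4, 6, 7, 10, 11, 13, 18]
Mean = 80/11
Median = 6
Freq: {2: 2, 10: 1, 4: 2, 11: 1, 18: 1, 7: 1, 13: 1, 6: 1, 3: 1}
Mode: [2, 4]

Mean=80/11, Median=6, Mode=[2, 4]


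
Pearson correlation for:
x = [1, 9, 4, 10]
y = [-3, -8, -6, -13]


n=4, Σx=24, Σy=-30, Σxy=-229, Σx²=198, Σy²=278
r = (4×(-229) - 24×(-30))/√((4×198 - 24²)(4×278 - (-30)²))
= -196/√(216×212) = -196/√45792 ≈ -196/213.9907 ≈ -0.9159

r ≈ -0.9159


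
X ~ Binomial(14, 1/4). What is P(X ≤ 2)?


P(X ≤ 2) = Σ P(X=i) for i=0..2
P(X=0) = 4782969/268435456
P(X=1) = 11160261/134217728
P(X=2) = 48361131/268435456
Sum = 37732311/134217728

P(X ≤ 2) = 37732311/134217728 ≈ 28.11%


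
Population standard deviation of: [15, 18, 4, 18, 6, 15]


Mean = 76/6 = 38/3
  (15-38/3)²=49/9
  (18-38/3)²=256/9
  (4-38/3)²=676/9
  (18-38/3)²=256/9
  (6-38/3)²=400/9
  (15-38/3)²=49/9
Σ(x-μ)² = 562/3
σ² = (562/3)/6 = 281/9

σ = √(281/9) ≈ 5.5877


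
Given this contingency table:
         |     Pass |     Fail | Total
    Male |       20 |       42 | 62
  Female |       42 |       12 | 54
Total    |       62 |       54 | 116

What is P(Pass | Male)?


P(Pass | Male) = 20/(20+42) = 20/62 = 10/31

P(Pass|Male) = 10/31 ≈ 32.26%


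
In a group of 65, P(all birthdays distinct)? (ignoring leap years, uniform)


P(all different) = Π(365-i)/365 for i=0..64
= (365/365)×(364/365)×...×(301/365)
= 0.002317

P ≈ 0.0023 ≈ 0.23%


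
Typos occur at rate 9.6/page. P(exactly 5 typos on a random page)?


Poisson(λ=9.6): P(X=5) = e^(-λ)×λ^k/k!
= e^(-9.6) × 9.6^5 / 5!
≈ 6.772873649e-05 × 81537.26976 / 120 ≈ 0.046020

P(X=5) ≈ 0.046020 ≈ 4.60%


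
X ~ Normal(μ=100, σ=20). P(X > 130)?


z = (130-100)/20 = 1.5
P(X > 130) = 1 - P(Z ≤ 1.5) = 1 - 0.9332 = 0.0668

P(X > 130) ≈ 0.0668


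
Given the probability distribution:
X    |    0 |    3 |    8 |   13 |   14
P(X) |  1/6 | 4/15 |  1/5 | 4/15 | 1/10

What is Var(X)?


E[X] = 109/15
E[X²] = 1198/15
Var(X) = E[X²] - (E[X])² = 1198/15 - 11881/225 = 6089/225

Var(X) = 6089/225 ≈ 27.0622


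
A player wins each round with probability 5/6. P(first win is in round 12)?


Geometric: P(X=12) = (1-p)^(k-1)×p = (1/6)^11×5/6 = 5/2176782336

P(X=12) = 5/2176782336 ≈ 0.00%


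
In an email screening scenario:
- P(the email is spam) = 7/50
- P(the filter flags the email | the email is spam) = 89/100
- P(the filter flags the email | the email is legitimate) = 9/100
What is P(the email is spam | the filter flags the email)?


Using Bayes' theorem:
P(A|B) = P(B|A)·P(A) / P(B)

P(the filter flags the email) = 89/100 × 7/50 + 9/100 × 43/50
= 623/5000 + 387/5000 = 101/500

P(the email is spam|the filter flags the email) = (623/5000) / (101/500) = 623/1010

P(the email is spam|the filter flags the email) = 623/1010 ≈ 61.68%


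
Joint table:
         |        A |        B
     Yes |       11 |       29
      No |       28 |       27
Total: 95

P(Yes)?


P(Yes) = (11+29)/95 = 40/95 = 8/19

P(Yes) = 8/19 ≈ 42.11%


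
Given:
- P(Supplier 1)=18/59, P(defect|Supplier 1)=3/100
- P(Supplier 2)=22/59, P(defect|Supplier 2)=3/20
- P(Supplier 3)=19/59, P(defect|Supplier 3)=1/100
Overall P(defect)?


P(B) = Σ P(B|Aᵢ)×P(Aᵢ)
  3/100×18/59 = 27/2950
  3/20×22/59 = 33/590
  1/100×19/59 = 19/5900
Sum = 403/5900

P(defect) = 403/5900 ≈ 6.83%


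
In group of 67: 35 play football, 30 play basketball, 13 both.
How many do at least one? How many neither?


|A∪B| = 35+30-13 = 52
Neither = 67-52 = 15

At least one: 52; Neither: 15


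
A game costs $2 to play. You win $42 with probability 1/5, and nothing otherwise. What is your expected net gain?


E[gain] = (42-2)×1/5 + (-2)×4/5
= 8 - 8/5 = 32/5

Expected net gain = $32/5 ≈ $6.40


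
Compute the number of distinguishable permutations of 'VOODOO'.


Letters: 6, freq: {'V': 1, 'O': 4, 'D': 1}
6!/(1!×4!×1!) = 720/24 = 30

30


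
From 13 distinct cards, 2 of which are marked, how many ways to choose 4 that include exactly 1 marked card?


Choose 1 of the 2 marked cards and 3 of the other 11 cards:
C(2,1)×C(11,3) = 2×165 = 330

330


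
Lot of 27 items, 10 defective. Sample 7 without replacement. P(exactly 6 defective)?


Hypergeometric: C(10,6)×C(17,1)/C(27,7)
= 210×17/888030 = 119/29601

P(X=6) = 119/29601 ≈ 0.40%


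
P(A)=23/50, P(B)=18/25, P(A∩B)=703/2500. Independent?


P(A)×P(B) = 207/625
P(A∩B) = 703/2500
Not equal → NOT independent

No, not independent


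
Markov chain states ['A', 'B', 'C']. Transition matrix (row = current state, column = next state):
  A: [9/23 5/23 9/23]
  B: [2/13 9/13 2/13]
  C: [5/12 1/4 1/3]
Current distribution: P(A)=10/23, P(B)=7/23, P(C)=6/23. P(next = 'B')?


P(next=B) = Σᵢ P(now=i)×P(i→B)
= 10/23×5/23 + 7/23×9/13 + 6/23×1/4
= 50/529 + 63/299 + 3/46 = 5095/13754

P = 5095/13754 ≈ 0.3704


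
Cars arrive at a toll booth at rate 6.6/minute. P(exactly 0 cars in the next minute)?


Poisson(λ=6.6): P(X=0) = e^(-λ)×λ^k/k!
= e^(-6.6) × 6.6^0 / 0!
≈ 0.001360368038 × 1 / 1 ≈ 0.001360

P(X=0) ≈ 0.001360 ≈ 0.14%


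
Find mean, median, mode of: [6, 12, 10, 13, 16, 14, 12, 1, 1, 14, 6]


Sorted: [1, 1, 6, 6, 10, 12, 12, 13, 14, 14, 16]
Mean = 105/11
Median = 12
Freq: {6: 2, 12: 2, 10: 1, 13: 1, 16: 1, 14: 2, 1: 2}
Mode: [1, 6, 12, 14]

Mean=105/11, Median=12, Mode=[1, 6, 12, 14]


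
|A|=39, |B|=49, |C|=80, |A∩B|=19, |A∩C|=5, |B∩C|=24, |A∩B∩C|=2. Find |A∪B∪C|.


|A∪B∪C| = 39+49+80-19-5-24+2 = 122

|A∪B∪C| = 122


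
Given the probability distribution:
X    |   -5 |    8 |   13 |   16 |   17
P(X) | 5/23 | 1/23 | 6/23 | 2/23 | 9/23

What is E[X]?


E[X] = Σ x·P(X=x)
= (-5)×(5/23) + (8)×(1/23) + (13)×(6/23) + (16)×(2/23) + (17)×(9/23)
= 246/23

E[X] = 246/23


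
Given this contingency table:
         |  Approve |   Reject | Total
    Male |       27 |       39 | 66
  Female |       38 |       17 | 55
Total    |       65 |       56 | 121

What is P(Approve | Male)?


P(Approve | Male) = 27/(27+39) = 27/66 = 9/22

P(Approve|Male) = 9/22 ≈ 40.91%


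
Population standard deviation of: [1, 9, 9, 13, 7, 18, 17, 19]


Mean = 93/8
  (1-93/8)²=7225/64
  (9-93/8)²=441/64
  (9-93/8)²=441/64
  (13-93/8)²=121/64
  (7-93/8)²=1369/64
  (18-93/8)²=2601/64
  (17-93/8)²=1849/64
  (19-93/8)²=3481/64
Σ(x-μ)² = 2191/8
σ² = (2191/8)/8 = 2191/64

σ = √(2191/64) ≈ 5.8510


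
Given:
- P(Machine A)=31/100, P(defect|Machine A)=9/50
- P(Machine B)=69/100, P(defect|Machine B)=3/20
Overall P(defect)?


P(B) = Σ P(B|Aᵢ)×P(Aᵢ)
  9/50×31/100 = 279/5000
  3/20×69/100 = 207/2000
Sum = 1593/10000

P(defect) = 1593/10000 ≈ 15.93%


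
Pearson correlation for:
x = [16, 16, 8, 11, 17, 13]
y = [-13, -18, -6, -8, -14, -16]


n=6, Σx=81, Σy=-75, Σxy=-1078, Σx²=1155, Σy²=1045
r = (6×(-1078) - 81×(-75))/√((6×1155 - 81²)(6×1045 - (-75)²))
= -393/√(369×645) = -393/√238005 ≈ -393/487.8576 ≈ -0.8056

r ≈ -0.8056


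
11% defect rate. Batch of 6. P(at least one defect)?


P(all good) = (89/100)^6 = 496981290961/1000000000000
P(≥1 defect) = 503018709039/1000000000000

P = 503018709039/1000000000000 ≈ 50.30%


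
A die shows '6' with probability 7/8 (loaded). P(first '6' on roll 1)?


Geometric: P(X=1) = (1-p)^(k-1)×p = (1/8)^0×7/8 = 7/8

P(X=1) = 7/8 ≈ 87.50%


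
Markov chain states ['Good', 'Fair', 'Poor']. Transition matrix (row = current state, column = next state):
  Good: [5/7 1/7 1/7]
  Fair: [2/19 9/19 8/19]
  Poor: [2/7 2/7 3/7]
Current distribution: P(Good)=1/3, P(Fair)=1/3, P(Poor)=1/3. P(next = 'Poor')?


P(next=Poor) = Σᵢ P(now=i)×P(i→Poor)
= 1/3×1/7 + 1/3×8/19 + 1/3×3/7
= 1/21 + 8/57 + 1/7 = 44/133

P = 44/133 ≈ 0.3308


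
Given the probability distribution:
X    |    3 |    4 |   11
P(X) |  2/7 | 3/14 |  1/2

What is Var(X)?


E[X] = 101/14
E[X²] = 133/2
Var(X) = E[X²] - (E[X])² = 133/2 - 10201/196 = 2833/196

Var(X) = 2833/196 ≈ 14.4541


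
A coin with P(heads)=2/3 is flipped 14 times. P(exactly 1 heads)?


Binomial: P(X=1) = C(14,1)×p^1×(1-p)^13
= 14 × 2/3 × 1/1594323 = 28/4782969

P(X=1) = 28/4782969 ≈ 0.00%


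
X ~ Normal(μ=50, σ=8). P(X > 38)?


z = (38-50)/8 = -1.5
P(X > 38) = 1 - P(Z ≤ -1.5) = 1 - 0.0668 = 0.9332

P(X > 38) ≈ 0.9332


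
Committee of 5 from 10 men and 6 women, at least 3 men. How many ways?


Count by #men:
  3M,2W: C(10,3)×C(6,2)=1800
  4M,1W: C(10,4)×C(6,1)=1260
  5M,0W: C(10,5)×C(6,0)=252
Total = 3312

3312


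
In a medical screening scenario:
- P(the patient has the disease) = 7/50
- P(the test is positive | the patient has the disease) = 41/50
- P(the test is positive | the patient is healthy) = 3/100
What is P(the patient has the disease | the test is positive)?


Using Bayes' theorem:
P(A|B) = P(B|A)·P(A) / P(B)

P(the test is positive) = 41/50 × 7/50 + 3/100 × 43/50
= 287/2500 + 129/5000 = 703/5000

P(the patient has the disease|the test is positive) = (287/2500) / (703/5000) = 574/703

P(the patient has the disease|the test is positive) = 574/703 ≈ 81.65%


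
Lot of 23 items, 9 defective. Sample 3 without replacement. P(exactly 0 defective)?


Hypergeometric: C(9,0)×C(14,3)/C(23,3)
= 1×364/1771 = 52/253

P(X=0) = 52/253 ≈ 20.55%


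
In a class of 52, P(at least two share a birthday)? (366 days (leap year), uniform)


P(all different) = Π(366-i)/366 for i=0..51
= 0.022238
P(match) = 1 - 0.022238 = 0.977762

P ≈ 0.9778 ≈ 97.78%


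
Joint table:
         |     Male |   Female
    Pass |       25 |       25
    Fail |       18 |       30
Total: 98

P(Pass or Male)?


P(Pass∨Male) = P(Pass) + P(Male) - P(Pass∧Male)
= (50 + 43 - 25)/98 = 68/98 = 34/49

P = 34/49 ≈ 69.39%


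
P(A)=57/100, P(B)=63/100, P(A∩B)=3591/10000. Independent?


P(A)×P(B) = 3591/10000
P(A∩B) = 3591/10000
Equal ✓ → Independent

Yes, independent


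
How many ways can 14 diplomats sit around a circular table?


Circular arrangements of 14 distinct objects: fix one position to break rotational symmetry.
(n-1)! = 13! = 6227020800

6227020800


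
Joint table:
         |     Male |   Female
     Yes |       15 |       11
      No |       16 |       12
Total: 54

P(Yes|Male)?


P(Yes|Male) = 15/(15+16) = 15/31

P = 15/31 ≈ 48.39%


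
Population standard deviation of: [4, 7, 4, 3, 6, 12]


Mean = 36/6 = 6
  (4-6)²=4
  (7-6)²=1
  (4-6)²=4
  (3-6)²=9
  (6-6)²=0
  (12-6)²=36
Σ(x-μ)² = 54
σ² = 54/6 = 9

σ = √(9) ≈ 3.0000


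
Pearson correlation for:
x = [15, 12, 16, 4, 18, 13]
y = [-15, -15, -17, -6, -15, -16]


n=6, Σx=78, Σy=-84, Σxy=-1179, Σx²=1134, Σy²=1256
r = (6×(-1179) - 78×(-84))/√((6×1134 - 78²)(6×1256 - (-84)²))
= -522/√(720×480) = -522/√345600 ≈ -522/587.8775 ≈ -0.8879

r ≈ -0.8879


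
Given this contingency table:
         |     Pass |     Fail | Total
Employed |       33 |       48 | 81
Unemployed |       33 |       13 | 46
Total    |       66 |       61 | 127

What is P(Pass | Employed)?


P(Pass | Employed) = 33/(33+48) = 33/81 = 11/27

P(Pass|Employed) = 11/27 ≈ 40.74%


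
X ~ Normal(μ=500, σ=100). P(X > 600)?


z = (600-500)/100 = 1.0
P(X > 600) = 1 - P(Z ≤ 1.0) = 1 - 0.8413 = 0.1587

P(X > 600) ≈ 0.1587


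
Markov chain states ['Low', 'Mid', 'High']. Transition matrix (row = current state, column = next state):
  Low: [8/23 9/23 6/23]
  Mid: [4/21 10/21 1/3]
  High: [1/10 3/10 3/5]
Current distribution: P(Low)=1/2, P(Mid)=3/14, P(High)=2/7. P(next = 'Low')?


P(next=Low) = Σᵢ P(now=i)×P(i→Low)
= 1/2×8/23 + 3/14×4/21 + 2/7×1/10
= 4/23 + 2/49 + 1/35 = 1371/5635

P = 1371/5635 ≈ 0.2433


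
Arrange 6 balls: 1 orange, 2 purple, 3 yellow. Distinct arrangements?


6!/(1!×2!×3!) = 60

60


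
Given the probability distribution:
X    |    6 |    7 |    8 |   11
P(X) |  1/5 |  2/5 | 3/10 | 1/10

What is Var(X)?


E[X] = 15/2
E[X²] = 581/10
Var(X) = E[X²] - (E[X])² = 581/10 - 225/4 = 37/20

Var(X) = 37/20 ≈ 1.8500


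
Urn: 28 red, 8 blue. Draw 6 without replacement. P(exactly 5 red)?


Hypergeometric: C(28,5)×C(8,1)/C(36,6)
= 98280×8/1947792 = 2340/5797

P(X=5) = 2340/5797 ≈ 40.37%


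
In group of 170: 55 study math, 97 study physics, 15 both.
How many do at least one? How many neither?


|A∪B| = 55+97-15 = 137
Neither = 170-137 = 33

At least one: 137; Neither: 33


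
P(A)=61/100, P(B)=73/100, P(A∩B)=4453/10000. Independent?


P(A)×P(B) = 4453/10000
P(A∩B) = 4453/10000
Equal ✓ → Independent

Yes, independent


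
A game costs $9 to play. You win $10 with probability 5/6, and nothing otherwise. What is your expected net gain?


E[gain] = (10-9)×5/6 + (-9)×1/6
= 5/6 - 3/2 = -2/3

Expected net gain = $-2/3 ≈ $-0.67


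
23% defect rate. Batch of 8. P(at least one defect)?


P(all good) = (77/100)^8 = 1235736291547681/10000000000000000
P(≥1 defect) = 8764263708452319/10000000000000000

P = 8764263708452319/10000000000000000 ≈ 87.64%


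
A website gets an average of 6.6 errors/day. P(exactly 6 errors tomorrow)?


Poisson(λ=6.6): P(X=6) = e^(-λ)×λ^k/k!
= e^(-6.6) × 6.6^6 / 6!
≈ 0.001360368038 × 82653.950016 / 720 ≈ 0.156166

P(X=6) ≈ 0.156166 ≈ 15.62%


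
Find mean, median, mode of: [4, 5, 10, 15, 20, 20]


Sorted: [4, 5, 10, 15, 20, 20]
Mean = 74/6 = 37/3
Median = 25/2
Freq: {4: 1, 5: 1, 10: 1, 15: 1, 20: 2}
Mode: [20]

Mean=37/3, Median=25/2, Mode=20


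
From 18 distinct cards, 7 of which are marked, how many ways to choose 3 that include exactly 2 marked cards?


Choose 2 of the 7 marked cards and 1 of the other 11 cards:
C(7,2)×C(11,1) = 21×11 = 231

231


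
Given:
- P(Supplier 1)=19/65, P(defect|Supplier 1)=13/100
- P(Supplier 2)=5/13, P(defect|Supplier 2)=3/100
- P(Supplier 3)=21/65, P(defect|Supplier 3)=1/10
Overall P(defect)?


P(B) = Σ P(B|Aᵢ)×P(Aᵢ)
  13/100×19/65 = 19/500
  3/100×5/13 = 3/260
  1/10×21/65 = 21/650
Sum = 133/1625

P(defect) = 133/1625 ≈ 8.18%


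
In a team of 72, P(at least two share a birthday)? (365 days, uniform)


P(all different) = Π(365-i)/365 for i=0..71
= 0.000547
P(match) = 1 - 0.000547 = 0.999453

P ≈ 0.9995 ≈ 99.95%


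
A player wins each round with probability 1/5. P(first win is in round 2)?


Geometric: P(X=2) = (1-p)^(k-1)×p = (4/5)^1×1/5 = 4/25

P(X=2) = 4/25 ≈ 16.00%


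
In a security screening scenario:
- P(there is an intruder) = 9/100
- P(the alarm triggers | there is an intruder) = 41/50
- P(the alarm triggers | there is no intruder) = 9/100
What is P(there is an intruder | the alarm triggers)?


Using Bayes' theorem:
P(A|B) = P(B|A)·P(A) / P(B)

P(the alarm triggers) = 41/50 × 9/100 + 9/100 × 91/100
= 369/5000 + 819/10000 = 1557/10000

P(there is an intruder|the alarm triggers) = (369/5000) / (1557/10000) = 82/173

P(there is an intruder|the alarm triggers) = 82/173 ≈ 47.40%


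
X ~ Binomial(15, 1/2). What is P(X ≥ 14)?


P(X ≥ 14) = Σ P(X=i) for i=14..15
P(X=14) = 15/32768
P(X=15) = 1/32768
Sum = 1/2048

P(X ≥ 14) = 1/2048 ≈ 0.05%


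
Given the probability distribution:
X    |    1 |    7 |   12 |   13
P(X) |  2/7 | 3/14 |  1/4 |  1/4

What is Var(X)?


E[X] = 225/28
E[X²] = 2493/28
Var(X) = E[X²] - (E[X])² = 2493/28 - 50625/784 = 19179/784

Var(X) = 19179/784 ≈ 24.4630


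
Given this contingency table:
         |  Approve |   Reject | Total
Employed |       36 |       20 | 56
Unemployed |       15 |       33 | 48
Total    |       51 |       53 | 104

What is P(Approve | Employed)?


P(Approve | Employed) = 36/(36+20) = 36/56 = 9/14

P(Approve|Employed) = 9/14 ≈ 64.29%


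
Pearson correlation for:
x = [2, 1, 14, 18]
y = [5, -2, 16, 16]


n=4, Σx=35, Σy=35, Σxy=520, Σx²=525, Σy²=541
r = (4×520 - 35×35)/√((4×525 - 35²)(4×541 - 35²))
= 855/√(875×939) = 855/√821625 ≈ 855/906.4353 ≈ 0.9433

r ≈ 0.9433


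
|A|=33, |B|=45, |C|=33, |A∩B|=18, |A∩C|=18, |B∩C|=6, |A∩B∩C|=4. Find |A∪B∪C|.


|A∪B∪C| = 33+45+33-18-18-6+4 = 73

|A∪B∪C| = 73


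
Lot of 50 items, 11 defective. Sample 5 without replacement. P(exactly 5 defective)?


Hypergeometric: C(11,5)×C(39,0)/C(50,5)
= 462×1/2118760 = 33/151340

P(X=5) = 33/151340 ≈ 0.02%


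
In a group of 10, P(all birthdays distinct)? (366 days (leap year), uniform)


P(all different) = Π(366-i)/366 for i=0..9
= (366/366)×(365/366)×...×(357/366)
= 0.883355

P ≈ 0.8834 ≈ 88.34%
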